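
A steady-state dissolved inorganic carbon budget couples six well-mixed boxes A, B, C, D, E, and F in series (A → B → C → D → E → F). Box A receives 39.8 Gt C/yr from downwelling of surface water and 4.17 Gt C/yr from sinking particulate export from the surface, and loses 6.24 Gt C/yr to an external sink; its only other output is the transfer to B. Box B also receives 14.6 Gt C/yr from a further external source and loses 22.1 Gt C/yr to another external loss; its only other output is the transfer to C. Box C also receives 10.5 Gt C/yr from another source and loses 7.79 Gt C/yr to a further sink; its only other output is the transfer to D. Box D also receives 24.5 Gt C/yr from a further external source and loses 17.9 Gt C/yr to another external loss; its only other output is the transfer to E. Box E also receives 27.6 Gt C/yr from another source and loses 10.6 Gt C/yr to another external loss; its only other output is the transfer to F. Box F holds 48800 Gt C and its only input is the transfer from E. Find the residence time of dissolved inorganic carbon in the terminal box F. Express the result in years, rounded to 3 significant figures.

Box A: F(A→B) = (39.8 + 4.17) − 6.24 = 37.730 Gt C/yr.
Box B: F(B→C) = (37.730 + 14.6) − 22.1 = 30.230 Gt C/yr.
Box C: F(C→D) = (30.230 + 10.5) − 7.79 = 32.940 Gt C/yr.
Box D: F(D→E) = (32.940 + 24.5) − 17.9 = 39.540 Gt C/yr.
Box E: F(E→F) = (39.540 + 27.6) − 10.6 = 56.540 Gt C/yr.
Box F throughput = its input = 56.540 Gt C/yr; τ = 48800 / 56.540 = 863.1 yr.

863 yr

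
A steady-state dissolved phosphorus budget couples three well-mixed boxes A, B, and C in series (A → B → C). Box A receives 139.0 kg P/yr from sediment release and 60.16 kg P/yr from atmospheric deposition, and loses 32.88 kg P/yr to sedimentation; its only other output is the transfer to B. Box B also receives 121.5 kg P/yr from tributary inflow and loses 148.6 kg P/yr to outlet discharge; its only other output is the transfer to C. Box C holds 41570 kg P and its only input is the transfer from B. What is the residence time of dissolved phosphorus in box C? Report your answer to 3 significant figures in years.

299 yr

Box A: F(A→B) = (139.0 + 60.16) − 32.88 = 166.28 kg P/yr.
Box B: F(B→C) = (166.28 + 121.5) − 148.6 = 139.18 kg P/yr.
Box C throughput = its input = 139.18 kg P/yr; τ = 41570 / 139.18 = 298.7 yr.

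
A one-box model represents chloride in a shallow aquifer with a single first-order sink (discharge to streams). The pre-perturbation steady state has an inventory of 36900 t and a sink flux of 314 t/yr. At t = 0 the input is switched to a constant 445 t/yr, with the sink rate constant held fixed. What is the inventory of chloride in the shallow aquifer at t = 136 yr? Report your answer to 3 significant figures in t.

The sink rate constant is k = F₀/M₀ = 314/36900 = 0.008509 yr⁻¹.
Solving dM/dt = F₁ − kM with M(0) = M₀ gives M(t) = F₁/k + (M₀ − F₁/k)·e^(−kt).
F₁/k = 445/0.008509 = 52295 t; kt = 0.008509 × 136 = 1.157, e^(−kt) = 0.3143.
M(136) = 52295 + (36900 − 52295) × 0.3143 = 52295 − 4839 = 47455 t.

47500 t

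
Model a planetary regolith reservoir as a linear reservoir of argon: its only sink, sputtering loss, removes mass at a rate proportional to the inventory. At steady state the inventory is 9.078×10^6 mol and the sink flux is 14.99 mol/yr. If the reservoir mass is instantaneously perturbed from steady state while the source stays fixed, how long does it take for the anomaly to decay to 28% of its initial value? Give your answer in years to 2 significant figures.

For a linear reservoir the anomaly decays as exp(−t/τ) with τ = M/F = 9.078×10^6/14.99 = 605600 yr.
exp(−t/τ) = 0.28 ⇒ t = −τ ln(0.28) = 605600 × 1.273 = 770900 yr.

770000 yr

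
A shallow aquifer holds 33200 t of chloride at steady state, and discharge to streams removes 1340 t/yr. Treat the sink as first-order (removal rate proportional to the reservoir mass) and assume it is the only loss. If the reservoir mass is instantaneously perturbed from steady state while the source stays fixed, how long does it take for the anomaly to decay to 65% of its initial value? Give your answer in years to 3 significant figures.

10.7 yr

For a linear reservoir the anomaly decays as exp(−t/τ) with τ = M/F = 33200/1340 = 24.78 yr.
exp(−t/τ) = 0.65 ⇒ t = −τ ln(0.65) = 24.78 × 0.4308 = 10.67 yr.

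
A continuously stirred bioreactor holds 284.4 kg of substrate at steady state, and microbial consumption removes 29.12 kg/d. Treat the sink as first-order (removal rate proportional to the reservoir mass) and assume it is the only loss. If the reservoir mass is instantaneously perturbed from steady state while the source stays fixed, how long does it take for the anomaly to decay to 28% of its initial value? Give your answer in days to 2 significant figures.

For a linear reservoir the anomaly decays as exp(−t/τ) with τ = M/F = 284.4/29.12 = 9.766 d.
exp(−t/τ) = 0.28 ⇒ t = −τ ln(0.28) = 9.766 × 1.273 = 12.43 d.

12 d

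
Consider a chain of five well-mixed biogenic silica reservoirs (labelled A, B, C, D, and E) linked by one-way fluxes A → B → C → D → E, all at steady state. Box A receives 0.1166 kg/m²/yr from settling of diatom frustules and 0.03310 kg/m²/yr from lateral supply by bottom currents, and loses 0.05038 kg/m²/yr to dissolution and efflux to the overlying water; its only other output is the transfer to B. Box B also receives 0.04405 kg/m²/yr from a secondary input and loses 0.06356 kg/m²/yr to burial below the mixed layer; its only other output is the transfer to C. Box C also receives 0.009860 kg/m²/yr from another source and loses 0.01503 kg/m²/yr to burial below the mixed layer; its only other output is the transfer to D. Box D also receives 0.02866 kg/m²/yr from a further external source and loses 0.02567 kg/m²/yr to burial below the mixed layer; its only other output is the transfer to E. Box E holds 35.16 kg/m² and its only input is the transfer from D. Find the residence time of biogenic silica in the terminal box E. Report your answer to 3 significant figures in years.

Box A: F(A→B) = (0.1166 + 0.03310) − 0.05038 = 0.099320 kg/m²/yr.
Box B: F(B→C) = (0.099320 + 0.04405) − 0.06356 = 0.079810 kg/m²/yr.
Box C: F(C→D) = (0.079810 + 0.009860) − 0.01503 = 0.074640 kg/m²/yr.
Box D: F(D→E) = (0.074640 + 0.02866) − 0.02567 = 0.077630 kg/m²/yr.
Box E throughput = its input = 0.077630 kg/m²/yr; τ = 35.16 / 0.077630 = 452.9 yr.

453 yr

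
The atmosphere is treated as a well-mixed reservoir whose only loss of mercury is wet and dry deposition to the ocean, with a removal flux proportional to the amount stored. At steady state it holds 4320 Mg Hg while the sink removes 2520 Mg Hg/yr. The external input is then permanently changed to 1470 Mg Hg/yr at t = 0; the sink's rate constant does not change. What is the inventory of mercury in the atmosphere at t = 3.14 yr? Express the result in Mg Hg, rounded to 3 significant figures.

The sink rate constant is k = F₀/M₀ = 2520/4320 = 0.5833 yr⁻¹.
Solving dM/dt = F₁ − kM with M(0) = M₀ gives M(t) = F₁/k + (M₀ − F₁/k)·e^(−kt).
F₁/k = 1470/0.5833 = 2520.0 Mg Hg; kt = 0.5833 × 3.14 = 1.832, e^(−kt) = 0.1601.
M(3.14) = 2520.0 + (4320 − 2520.0) × 0.1601 = 2520.0 + 288.3 = 2808.3 Mg Hg.

2810 Mg Hg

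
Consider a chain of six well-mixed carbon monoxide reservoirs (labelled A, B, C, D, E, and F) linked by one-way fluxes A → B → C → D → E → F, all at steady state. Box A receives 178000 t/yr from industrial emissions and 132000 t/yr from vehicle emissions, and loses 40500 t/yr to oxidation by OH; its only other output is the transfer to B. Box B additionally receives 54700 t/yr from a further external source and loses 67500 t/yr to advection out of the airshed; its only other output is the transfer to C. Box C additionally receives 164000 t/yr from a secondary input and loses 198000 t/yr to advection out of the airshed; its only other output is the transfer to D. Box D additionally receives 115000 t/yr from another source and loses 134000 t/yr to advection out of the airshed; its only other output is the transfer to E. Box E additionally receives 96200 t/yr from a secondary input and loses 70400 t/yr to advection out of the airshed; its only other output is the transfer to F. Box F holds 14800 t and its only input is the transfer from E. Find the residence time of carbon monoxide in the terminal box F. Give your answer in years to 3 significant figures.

Box A: F(A→B) = (178000 + 132000) − 40500 = 269500 t/yr.
Box B: F(B→C) = (269500 + 54700) − 67500 = 256700 t/yr.
Box C: F(C→D) = (256700 + 164000) − 198000 = 222700 t/yr.
Box D: F(D→E) = (222700 + 115000) − 134000 = 203700 t/yr.
Box E: F(E→F) = (203700 + 96200) − 70400 = 229500 t/yr.
Box F throughput = its input = 229500 t/yr; τ = 14800 / 229500 = 0.06449 yr.

0.0645 yr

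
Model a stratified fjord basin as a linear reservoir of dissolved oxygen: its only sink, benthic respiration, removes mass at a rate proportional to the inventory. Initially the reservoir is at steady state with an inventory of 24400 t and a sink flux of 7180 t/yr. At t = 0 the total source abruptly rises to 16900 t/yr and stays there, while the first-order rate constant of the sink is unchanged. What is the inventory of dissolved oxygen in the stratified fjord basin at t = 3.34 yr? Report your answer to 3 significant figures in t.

Residence time τ = M₀/F₀ = 3.398 yr. The eventual steady state is M_∞ = M₀·(F₁/F₀) = 24400 × 16900/7180 = 57432 t.
The anomaly ΔM(t) = M(t) − M_∞ decays as ΔM₀·e^(−t/τ) with ΔM₀ = 24400 − 57432 = −33030 t.
At t = 3.34 yr, e^(−t/τ) = e^(−0.9828) = 0.3742, so ΔM = −12360 t and M = 57432 − 12360 = 45070 t.

45100 t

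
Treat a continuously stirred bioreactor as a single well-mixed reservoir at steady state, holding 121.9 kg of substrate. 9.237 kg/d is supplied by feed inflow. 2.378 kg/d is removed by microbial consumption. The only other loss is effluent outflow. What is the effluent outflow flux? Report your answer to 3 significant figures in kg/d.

At steady state ΣF_in = ΣF_out.
ΣF_in = 9.2370 kg/d.
Effluent outflow flux = ΣF_in − (2.378) = 9.2370 − 2.378 = 6.859 kg/d.

6.86 kg/d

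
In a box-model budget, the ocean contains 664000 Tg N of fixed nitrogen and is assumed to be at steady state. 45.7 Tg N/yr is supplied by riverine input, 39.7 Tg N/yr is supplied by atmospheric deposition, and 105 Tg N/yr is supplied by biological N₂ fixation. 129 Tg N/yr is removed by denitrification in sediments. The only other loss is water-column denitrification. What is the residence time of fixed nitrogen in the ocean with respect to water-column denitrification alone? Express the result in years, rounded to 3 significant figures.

10800 yr

At steady state ΣF_in = ΣF_out.
ΣF_in = 45.7 + 39.7 + 105 = 190.40 Tg N/yr.
Water-column denitrification flux = ΣF_in − (129) = 190.40 − 129.0 = 61.40 Tg N/yr.
τ = M / F = 664000 / 61.40 = 10810 yr.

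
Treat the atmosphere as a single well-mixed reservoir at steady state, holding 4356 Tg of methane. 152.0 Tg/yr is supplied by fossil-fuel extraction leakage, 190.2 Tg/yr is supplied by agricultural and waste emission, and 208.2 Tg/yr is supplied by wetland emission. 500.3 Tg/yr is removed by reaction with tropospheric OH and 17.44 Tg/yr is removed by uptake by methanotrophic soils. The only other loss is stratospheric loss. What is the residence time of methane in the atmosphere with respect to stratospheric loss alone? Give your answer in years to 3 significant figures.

133 yr

At steady state ΣF_in = ΣF_out.
ΣF_in = 152.0 + 190.2 + 208.2 = 550.40 Tg/yr.
Stratospheric loss flux = ΣF_in − (500.3 + 17.44) = 550.40 − 517.7 = 32.66 Tg/yr.
τ = M / F = 4356 / 32.66 = 133.4 yr.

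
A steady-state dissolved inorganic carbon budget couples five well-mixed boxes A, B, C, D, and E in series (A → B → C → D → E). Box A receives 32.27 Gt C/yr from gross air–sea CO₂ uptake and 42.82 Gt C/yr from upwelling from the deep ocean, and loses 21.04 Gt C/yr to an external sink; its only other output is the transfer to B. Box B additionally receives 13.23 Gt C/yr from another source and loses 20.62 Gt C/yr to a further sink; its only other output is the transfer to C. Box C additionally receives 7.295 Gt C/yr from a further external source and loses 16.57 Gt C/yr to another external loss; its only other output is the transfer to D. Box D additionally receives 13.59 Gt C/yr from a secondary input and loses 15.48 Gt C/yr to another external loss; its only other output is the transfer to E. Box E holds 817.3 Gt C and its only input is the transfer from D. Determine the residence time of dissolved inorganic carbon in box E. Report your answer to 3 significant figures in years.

23.0 yr

Box A: F(A→B) = (32.27 + 42.82) − 21.04 = 54.050 Gt C/yr.
Box B: F(B→C) = (54.050 + 13.23) − 20.62 = 46.660 Gt C/yr.
Box C: F(C→D) = (46.660 + 7.295) − 16.57 = 37.385 Gt C/yr.
Box D: F(D→E) = (37.385 + 13.59) − 15.48 = 35.495 Gt C/yr.
Box E throughput = its input = 35.495 Gt C/yr; τ = 817.3 / 35.495 = 23.03 yr.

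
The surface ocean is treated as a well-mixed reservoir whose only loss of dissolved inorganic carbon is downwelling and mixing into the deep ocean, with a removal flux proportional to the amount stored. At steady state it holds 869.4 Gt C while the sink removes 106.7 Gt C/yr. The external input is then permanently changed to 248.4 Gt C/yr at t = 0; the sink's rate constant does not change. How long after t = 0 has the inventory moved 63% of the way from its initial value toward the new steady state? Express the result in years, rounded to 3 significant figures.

τ = M₀/F₀ = 869.4/106.7 = 8.148 yr.
The remaining gap fraction is e^(−t/τ); 63% covered ⇒ e^(−t/τ) = 0.370.
t = −τ ln(0.370) = 8.148 × 0.9943 = 8.101 yr.

8.10 yr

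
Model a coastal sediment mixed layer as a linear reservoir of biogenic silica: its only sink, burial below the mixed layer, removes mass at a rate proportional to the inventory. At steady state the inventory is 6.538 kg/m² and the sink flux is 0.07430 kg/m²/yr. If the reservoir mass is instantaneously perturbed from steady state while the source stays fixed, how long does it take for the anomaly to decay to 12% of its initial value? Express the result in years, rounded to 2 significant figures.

190 yr

For a linear reservoir the anomaly decays as exp(−t/τ) with τ = M/F = 6.538/0.07430 = 87.99 yr.
exp(−t/τ) = 0.12 ⇒ t = −τ ln(0.12) = 87.99 × 2.120 = 186.6 yr.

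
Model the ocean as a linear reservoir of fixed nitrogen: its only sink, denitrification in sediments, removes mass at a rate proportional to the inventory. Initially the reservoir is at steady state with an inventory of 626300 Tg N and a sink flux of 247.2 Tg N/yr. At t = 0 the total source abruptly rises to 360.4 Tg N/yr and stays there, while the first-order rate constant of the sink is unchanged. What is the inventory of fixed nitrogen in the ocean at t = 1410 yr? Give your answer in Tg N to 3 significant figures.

The sink rate constant is k = F₀/M₀ = 247.2/626300 = 0.0003947 yr⁻¹.
Solving dM/dt = F₁ − kM with M(0) = M₀ gives M(t) = F₁/k + (M₀ − F₁/k)·e^(−kt).
F₁/k = 360.4/0.0003947 = 913100 Tg N; kt = 0.0003947 × 1410 = 0.5565, e^(−kt) = 0.5732.
M(1410) = 913100 + (626300 − 913100) × 0.5732 = 913100 − 164400 = 748710 Tg N.

749000 Tg N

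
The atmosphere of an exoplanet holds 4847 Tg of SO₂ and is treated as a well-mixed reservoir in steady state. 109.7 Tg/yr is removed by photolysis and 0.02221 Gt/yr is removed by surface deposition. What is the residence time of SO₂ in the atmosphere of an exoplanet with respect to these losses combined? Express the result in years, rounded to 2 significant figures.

Convert the surface deposition flux: 0.02221 Gt/yr = 22.21 Tg/yr.
Total removal = 109.7 + 22.21 = 131.91 Tg/yr.
τ = M / ΣF_out = 4847 / 131.91 = 36.74 yr.

37 yr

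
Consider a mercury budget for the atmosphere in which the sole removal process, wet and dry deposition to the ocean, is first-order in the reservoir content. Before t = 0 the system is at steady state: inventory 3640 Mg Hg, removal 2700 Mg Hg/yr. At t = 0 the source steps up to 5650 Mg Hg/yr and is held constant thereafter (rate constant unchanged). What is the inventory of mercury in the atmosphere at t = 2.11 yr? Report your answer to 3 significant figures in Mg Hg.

Residence time τ = M₀/F₀ = 1.348 yr. The eventual steady state is M_∞ = M₀·(F₁/F₀) = 3640 × 5650/2700 = 7617.0 Mg Hg.
The anomaly ΔM(t) = M(t) − M_∞ decays as ΔM₀·e^(−t/τ) with ΔM₀ = 3640 − 7617.0 = −3977 Mg Hg.
At t = 2.11 yr, e^(−t/τ) = e^(−1.565) = 0.2091, so ΔM = −831.5 Mg Hg and M = 7617.0 − 831.5 = 6785.6 Mg Hg.

6790 Mg Hg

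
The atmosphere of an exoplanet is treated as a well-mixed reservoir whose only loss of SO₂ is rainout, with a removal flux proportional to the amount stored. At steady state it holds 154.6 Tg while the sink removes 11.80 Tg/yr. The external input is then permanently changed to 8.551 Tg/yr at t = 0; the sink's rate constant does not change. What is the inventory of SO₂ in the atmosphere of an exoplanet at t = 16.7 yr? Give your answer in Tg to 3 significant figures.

Residence time τ = M₀/F₀ = 13.10 yr. The eventual steady state is M_∞ = M₀·(F₁/F₀) = 154.6 × 8.551/11.80 = 112.03 Tg.
The anomaly ΔM(t) = M(t) − M_∞ decays as ΔM₀·e^(−t/τ) with ΔM₀ = 154.6 − 112.03 = 42.57 Tg.
At t = 16.7 yr, e^(−t/τ) = e^(−1.275) = 0.2795, so ΔM = 11.90 Tg and M = 112.03 + 11.90 = 123.93 Tg.

124 Tg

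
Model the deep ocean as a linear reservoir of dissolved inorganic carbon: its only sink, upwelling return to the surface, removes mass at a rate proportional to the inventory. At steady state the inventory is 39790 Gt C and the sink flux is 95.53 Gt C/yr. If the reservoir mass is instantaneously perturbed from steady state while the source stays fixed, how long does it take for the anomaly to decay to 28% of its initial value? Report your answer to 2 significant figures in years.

530 yr

For a linear reservoir the anomaly decays as exp(−t/τ) with τ = M/F = 39790/95.53 = 416.5 yr.
exp(−t/τ) = 0.28 ⇒ t = −τ ln(0.28) = 416.5 × 1.273 = 530.2 yr.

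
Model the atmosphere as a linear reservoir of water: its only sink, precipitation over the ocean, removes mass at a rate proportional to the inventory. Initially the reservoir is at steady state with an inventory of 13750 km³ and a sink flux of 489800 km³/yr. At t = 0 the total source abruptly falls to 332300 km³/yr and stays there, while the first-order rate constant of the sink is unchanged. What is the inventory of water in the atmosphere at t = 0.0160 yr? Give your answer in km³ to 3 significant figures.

The sink rate constant is k = F₀/M₀ = 489800/13750 = 35.62 yr⁻¹.
Solving dM/dt = F₁ − kM with M(0) = M₀ gives M(t) = F₁/k + (M₀ − F₁/k)·e^(−kt).
F₁/k = 332300/35.62 = 9328.6 km³; kt = 35.62 × 0.0160 = 0.5699, e^(−kt) = 0.5656.
M(0.0160) = 9328.6 + (13750 − 9328.6) × 0.5656 = 9328.6 + 2501 = 11829 km³.

11800 km³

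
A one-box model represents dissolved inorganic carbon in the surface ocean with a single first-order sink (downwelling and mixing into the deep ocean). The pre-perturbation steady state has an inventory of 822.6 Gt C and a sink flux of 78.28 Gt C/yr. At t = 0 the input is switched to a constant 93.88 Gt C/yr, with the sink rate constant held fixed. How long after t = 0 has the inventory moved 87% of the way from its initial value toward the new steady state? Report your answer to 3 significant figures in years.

τ = M₀/F₀ = 822.6/78.28 = 10.51 yr.
The remaining gap fraction is e^(−t/τ); 87% covered ⇒ e^(−t/τ) = 0.130.
t = −τ ln(0.130) = 10.51 × 2.040 = 21.44 yr.

21.4 yr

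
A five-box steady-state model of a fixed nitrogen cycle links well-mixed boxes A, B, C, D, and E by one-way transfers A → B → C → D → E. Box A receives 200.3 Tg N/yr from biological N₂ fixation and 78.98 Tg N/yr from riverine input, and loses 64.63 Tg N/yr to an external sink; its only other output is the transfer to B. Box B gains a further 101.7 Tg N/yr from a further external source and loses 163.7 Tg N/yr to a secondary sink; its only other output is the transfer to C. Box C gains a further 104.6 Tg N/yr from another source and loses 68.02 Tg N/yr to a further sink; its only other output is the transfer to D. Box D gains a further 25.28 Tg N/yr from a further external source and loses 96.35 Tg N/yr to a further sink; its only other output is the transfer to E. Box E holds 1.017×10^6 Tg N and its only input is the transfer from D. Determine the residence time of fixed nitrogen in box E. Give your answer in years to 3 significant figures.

Box A: F(A→B) = (200.3 + 78.98) − 64.63 = 214.65 Tg N/yr.
Box B: F(B→C) = (214.65 + 101.7) − 163.7 = 152.65 Tg N/yr.
Box C: F(C→D) = (152.65 + 104.6) − 68.02 = 189.23 Tg N/yr.
Box D: F(D→E) = (189.23 + 25.28) − 96.35 = 118.16 Tg N/yr.
Box E throughput = its input = 118.16 Tg N/yr; τ = 1.017×10^6 / 118.16 = 8607 yr.

8610 yr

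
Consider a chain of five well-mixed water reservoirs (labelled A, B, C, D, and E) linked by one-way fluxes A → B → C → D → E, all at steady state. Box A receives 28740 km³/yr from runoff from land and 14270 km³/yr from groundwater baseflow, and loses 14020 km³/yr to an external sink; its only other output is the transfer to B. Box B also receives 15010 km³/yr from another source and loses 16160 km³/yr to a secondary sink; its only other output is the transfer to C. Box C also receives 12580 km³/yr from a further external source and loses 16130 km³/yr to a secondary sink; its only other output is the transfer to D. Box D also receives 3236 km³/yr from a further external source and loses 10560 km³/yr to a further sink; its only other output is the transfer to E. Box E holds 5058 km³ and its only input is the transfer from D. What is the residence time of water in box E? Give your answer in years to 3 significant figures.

0.298 yr

Box A: F(A→B) = (28740 + 14270) − 14020 = 28990 km³/yr.
Box B: F(B→C) = (28990 + 15010) − 16160 = 27840 km³/yr.
Box C: F(C→D) = (27840 + 12580) − 16130 = 24290 km³/yr.
Box D: F(D→E) = (24290 + 3236) − 10560 = 16966 km³/yr.
Box E throughput = its input = 16966 km³/yr; τ = 5058 / 16966 = 0.2981 yr.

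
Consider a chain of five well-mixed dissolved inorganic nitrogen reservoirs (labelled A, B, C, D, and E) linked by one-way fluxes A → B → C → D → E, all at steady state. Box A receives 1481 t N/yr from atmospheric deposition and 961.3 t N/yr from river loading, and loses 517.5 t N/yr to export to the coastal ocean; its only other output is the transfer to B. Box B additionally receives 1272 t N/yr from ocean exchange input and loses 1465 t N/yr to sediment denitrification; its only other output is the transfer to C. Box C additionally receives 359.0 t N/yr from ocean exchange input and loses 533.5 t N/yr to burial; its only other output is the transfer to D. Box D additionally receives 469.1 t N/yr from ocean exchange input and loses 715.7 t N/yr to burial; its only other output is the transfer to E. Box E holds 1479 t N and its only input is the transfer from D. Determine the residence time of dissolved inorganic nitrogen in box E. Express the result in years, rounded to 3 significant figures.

1.13 yr

Box A: F(A→B) = (1481 + 961.3) − 517.5 = 1924.8 t N/yr.
Box B: F(B→C) = (1924.8 + 1272) − 1465 = 1731.8 t N/yr.
Box C: F(C→D) = (1731.8 + 359.0) − 533.5 = 1557.3 t N/yr.
Box D: F(D→E) = (1557.3 + 469.1) − 715.7 = 1310.7 t N/yr.
Box E throughput = its input = 1310.7 t N/yr; τ = 1479 / 1310.7 = 1.128 yr.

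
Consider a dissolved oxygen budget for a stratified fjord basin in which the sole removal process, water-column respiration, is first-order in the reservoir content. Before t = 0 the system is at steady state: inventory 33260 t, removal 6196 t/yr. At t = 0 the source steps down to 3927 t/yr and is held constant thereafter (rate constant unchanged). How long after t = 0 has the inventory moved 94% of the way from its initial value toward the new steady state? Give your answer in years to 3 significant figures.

τ = M₀/F₀ = 33260/6196 = 5.368 yr.
The remaining gap fraction is e^(−t/τ); 94% covered ⇒ e^(−t/τ) = 0.0600.
t = −τ ln(0.0600) = 5.368 × 2.813 = 15.10 yr.

15.1 yr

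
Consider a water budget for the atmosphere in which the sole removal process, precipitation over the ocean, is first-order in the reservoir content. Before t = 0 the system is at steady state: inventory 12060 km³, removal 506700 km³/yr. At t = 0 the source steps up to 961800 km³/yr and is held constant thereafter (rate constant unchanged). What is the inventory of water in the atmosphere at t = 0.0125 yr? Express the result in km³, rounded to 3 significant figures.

Residence time τ = M₀/F₀ = 0.02380 yr. The eventual steady state is M_∞ = M₀·(F₁/F₀) = 12060 × 961800/506700 = 22892 km³.
The anomaly ΔM(t) = M(t) − M_∞ decays as ΔM₀·e^(−t/τ) with ΔM₀ = 12060 − 22892 = −10830 km³.
At t = 0.0125 yr, e^(−t/τ) = e^(−0.5252) = 0.5914, so ΔM = −6406 km³ and M = 22892 − 6406 = 16485 km³.

16500 km³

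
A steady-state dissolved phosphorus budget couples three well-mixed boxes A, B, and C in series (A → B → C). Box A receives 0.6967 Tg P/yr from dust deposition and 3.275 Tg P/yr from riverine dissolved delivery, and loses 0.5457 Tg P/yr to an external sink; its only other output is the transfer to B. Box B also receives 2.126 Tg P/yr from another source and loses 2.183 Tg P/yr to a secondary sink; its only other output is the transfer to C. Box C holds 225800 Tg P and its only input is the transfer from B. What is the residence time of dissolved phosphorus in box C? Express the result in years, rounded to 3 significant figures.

67000 yr

Box A: F(A→B) = (0.6967 + 3.275) − 0.5457 = 3.4260 Tg P/yr.
Box B: F(B→C) = (3.4260 + 2.126) − 2.183 = 3.3690 Tg P/yr.
Box C throughput = its input = 3.3690 Tg P/yr; τ = 225800 / 3.3690 = 67020 yr.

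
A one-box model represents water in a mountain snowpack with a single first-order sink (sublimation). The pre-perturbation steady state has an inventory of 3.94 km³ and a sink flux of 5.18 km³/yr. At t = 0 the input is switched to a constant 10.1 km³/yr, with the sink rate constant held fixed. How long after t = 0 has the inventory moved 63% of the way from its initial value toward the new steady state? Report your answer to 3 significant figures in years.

0.756 yr

τ = M₀/F₀ = 3.94/5.18 = 0.7606 yr.
The remaining gap fraction is e^(−t/τ); 63% covered ⇒ e^(−t/τ) = 0.370.
t = −τ ln(0.370) = 0.7606 × 0.9943 = 0.7562 yr.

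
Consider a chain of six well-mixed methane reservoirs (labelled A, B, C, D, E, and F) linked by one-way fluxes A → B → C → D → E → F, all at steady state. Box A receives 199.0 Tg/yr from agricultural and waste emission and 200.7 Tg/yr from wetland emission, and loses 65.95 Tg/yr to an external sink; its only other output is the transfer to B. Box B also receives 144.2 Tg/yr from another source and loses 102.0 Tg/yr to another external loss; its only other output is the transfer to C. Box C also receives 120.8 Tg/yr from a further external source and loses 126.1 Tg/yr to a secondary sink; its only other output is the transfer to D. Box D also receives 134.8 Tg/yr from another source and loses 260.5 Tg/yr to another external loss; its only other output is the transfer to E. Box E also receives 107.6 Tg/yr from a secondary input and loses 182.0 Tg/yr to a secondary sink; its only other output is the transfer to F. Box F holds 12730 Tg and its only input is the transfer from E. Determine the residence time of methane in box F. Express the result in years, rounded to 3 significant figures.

Box A: F(A→B) = (199.0 + 200.7) − 65.95 = 333.75 Tg/yr.
Box B: F(B→C) = (333.75 + 144.2) − 102.0 = 375.95 Tg/yr.
Box C: F(C→D) = (375.95 + 120.8) − 126.1 = 370.65 Tg/yr.
Box D: F(D→E) = (370.65 + 134.8) − 260.5 = 244.95 Tg/yr.
Box E: F(E→F) = (244.95 + 107.6) − 182.0 = 170.55 Tg/yr.
Box F throughput = its input = 170.55 Tg/yr; τ = 12730 / 170.55 = 74.64 yr.

74.6 yr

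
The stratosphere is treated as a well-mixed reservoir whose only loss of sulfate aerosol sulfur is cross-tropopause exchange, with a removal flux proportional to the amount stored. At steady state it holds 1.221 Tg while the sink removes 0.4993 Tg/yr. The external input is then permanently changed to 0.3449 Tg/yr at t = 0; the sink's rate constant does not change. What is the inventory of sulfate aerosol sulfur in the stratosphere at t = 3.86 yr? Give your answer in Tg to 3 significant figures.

τ = M₀/F₀ = 1.221/0.4993 = 2.445 yr; rate constant k = 1/τ.
New steady state M_∞ = F₁/k = F₁·τ = 0.3449 × 2.445 = 0.84343 Tg.
M(t) = M_∞ + (M₀ − M_∞)·e^(−t/τ); t/τ = 3.86/2.445 = 1.578, so e^(−t/τ) = 0.2063.
M(t) = 0.84343 + 0.3776 × 0.2063 = 0.92132 Tg.

0.921 Tg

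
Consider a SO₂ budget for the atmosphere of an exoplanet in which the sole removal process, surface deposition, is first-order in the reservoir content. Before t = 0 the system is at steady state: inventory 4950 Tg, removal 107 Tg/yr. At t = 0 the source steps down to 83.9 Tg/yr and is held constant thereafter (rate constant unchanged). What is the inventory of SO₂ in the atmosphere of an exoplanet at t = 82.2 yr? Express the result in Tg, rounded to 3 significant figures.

The sink rate constant is k = F₀/M₀ = 107/4950 = 0.02162 yr⁻¹.
Solving dM/dt = F₁ − kM with M(0) = M₀ gives M(t) = F₁/k + (M₀ − F₁/k)·e^(−kt).
F₁/k = 83.9/0.02162 = 3881.4 Tg; kt = 0.02162 × 82.2 = 1.777, e^(−kt) = 0.1692.
M(82.2) = 3881.4 + (4950 − 3881.4) × 0.1692 = 3881.4 + 180.8 = 4062.1 Tg.

4060 Tg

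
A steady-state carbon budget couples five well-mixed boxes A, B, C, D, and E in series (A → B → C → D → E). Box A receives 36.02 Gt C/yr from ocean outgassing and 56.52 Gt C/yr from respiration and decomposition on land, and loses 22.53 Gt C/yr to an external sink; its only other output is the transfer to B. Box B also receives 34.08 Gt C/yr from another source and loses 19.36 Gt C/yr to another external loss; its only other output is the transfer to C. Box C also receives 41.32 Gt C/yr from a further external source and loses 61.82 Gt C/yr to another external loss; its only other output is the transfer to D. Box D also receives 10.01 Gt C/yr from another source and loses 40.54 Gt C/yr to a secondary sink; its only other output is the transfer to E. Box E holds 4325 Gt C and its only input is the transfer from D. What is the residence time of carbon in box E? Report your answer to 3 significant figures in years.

128 yr

Box A: F(A→B) = (36.02 + 56.52) − 22.53 = 70.010 Gt C/yr.
Box B: F(B→C) = (70.010 + 34.08) − 19.36 = 84.730 Gt C/yr.
Box C: F(C→D) = (84.730 + 41.32) − 61.82 = 64.230 Gt C/yr.
Box D: F(D→E) = (64.230 + 10.01) − 40.54 = 33.700 Gt C/yr.
Box E throughput = its input = 33.700 Gt C/yr; τ = 4325 / 33.700 = 128.3 yr.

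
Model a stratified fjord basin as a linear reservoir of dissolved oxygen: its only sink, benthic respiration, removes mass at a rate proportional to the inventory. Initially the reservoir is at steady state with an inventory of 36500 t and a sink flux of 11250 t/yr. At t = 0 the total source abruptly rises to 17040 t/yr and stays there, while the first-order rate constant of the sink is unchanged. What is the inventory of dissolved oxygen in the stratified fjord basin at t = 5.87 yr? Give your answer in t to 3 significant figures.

52200 t

Residence time τ = M₀/F₀ = 3.244 yr. The eventual steady state is M_∞ = M₀·(F₁/F₀) = 36500 × 17040/11250 = 55285 t.
The anomaly ΔM(t) = M(t) − M_∞ decays as ΔM₀·e^(−t/τ) with ΔM₀ = 36500 − 55285 = −18790 t.
At t = 5.87 yr, e^(−t/τ) = e^(−1.809) = 0.1638, so ΔM = −3077 t and M = 55285 − 3077 = 52209 t.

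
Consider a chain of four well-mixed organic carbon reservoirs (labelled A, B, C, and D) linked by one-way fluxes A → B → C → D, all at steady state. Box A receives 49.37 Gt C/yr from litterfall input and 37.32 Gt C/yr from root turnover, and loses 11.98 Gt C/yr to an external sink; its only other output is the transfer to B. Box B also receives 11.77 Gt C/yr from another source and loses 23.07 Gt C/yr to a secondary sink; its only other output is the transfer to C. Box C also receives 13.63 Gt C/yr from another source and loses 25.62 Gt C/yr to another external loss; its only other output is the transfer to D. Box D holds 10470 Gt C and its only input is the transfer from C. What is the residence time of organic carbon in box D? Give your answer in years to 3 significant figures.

204 yr

Box A: F(A→B) = (49.37 + 37.32) − 11.98 = 74.710 Gt C/yr.
Box B: F(B→C) = (74.710 + 11.77) − 23.07 = 63.410 Gt C/yr.
Box C: F(C→D) = (63.410 + 13.63) − 25.62 = 51.420 Gt C/yr.
Box D throughput = its input = 51.420 Gt C/yr; τ = 10470 / 51.420 = 203.6 yr.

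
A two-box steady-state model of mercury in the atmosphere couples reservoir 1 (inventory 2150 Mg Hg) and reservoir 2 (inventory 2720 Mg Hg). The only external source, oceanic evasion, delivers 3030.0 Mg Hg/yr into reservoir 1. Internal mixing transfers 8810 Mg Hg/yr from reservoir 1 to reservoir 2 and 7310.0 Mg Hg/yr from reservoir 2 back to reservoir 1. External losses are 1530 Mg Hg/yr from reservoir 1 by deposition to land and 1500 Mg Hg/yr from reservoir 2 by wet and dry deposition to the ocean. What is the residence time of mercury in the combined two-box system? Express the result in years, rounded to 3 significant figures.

Treat the two boxes together as one reservoir: the mixing fluxes between them are internal recycling, so τ = ΣM / Σ(external losses).
M_total = 2150 + 2720 = 4870.0 Mg Hg.
ΣF_external_out = 1530 + 1500 = 3030.0 Mg Hg/yr.
τ = M_total / ΣF_ext = 4870.0 / 3030.0 = 1.607 yr.

1.61 yr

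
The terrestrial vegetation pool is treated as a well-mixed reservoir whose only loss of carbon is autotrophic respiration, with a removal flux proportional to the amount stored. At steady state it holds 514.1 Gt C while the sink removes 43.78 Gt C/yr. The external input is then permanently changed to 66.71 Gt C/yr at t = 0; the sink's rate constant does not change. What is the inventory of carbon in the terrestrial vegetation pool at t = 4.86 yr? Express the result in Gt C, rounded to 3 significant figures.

τ = M₀/F₀ = 514.1/43.78 = 11.74 yr; rate constant k = 1/τ.
New steady state M_∞ = F₁/k = F₁·τ = 66.71 × 11.74 = 783.36 Gt C.
M(t) = M_∞ + (M₀ − M_∞)·e^(−t/τ); t/τ = 4.86/11.74 = 0.4139, so e^(−t/τ) = 0.6611.
M(t) = 783.36 − 269.3 × 0.6611 = 605.36 Gt C.

605 Gt C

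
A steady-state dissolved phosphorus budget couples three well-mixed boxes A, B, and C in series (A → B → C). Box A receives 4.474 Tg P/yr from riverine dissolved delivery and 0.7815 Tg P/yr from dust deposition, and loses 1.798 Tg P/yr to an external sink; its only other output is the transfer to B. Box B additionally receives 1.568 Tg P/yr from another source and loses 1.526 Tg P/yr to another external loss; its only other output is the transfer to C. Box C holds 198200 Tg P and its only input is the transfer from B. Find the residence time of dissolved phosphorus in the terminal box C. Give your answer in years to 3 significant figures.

Box A: F(A→B) = (4.474 + 0.7815) − 1.798 = 3.4575 Tg P/yr.
Box B: F(B→C) = (3.4575 + 1.568) − 1.526 = 3.4995 Tg P/yr.
Box C throughput = its input = 3.4995 Tg P/yr; τ = 198200 / 3.4995 = 56640 yr.

56600 yr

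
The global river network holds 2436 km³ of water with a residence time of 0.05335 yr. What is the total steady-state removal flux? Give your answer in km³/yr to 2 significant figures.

46000 km³/yr

F = M / τ = 2436 / 0.05335 = 45660 km³/yr.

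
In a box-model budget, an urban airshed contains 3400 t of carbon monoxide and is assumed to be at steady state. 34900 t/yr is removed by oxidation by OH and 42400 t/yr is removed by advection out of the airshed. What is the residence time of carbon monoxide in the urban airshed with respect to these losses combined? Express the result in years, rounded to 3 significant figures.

0.0440 yr

Total removal = 34900 + 42400 = 77300 t/yr.
τ = M / ΣF_out = 3400 / 77300 = 0.04398 yr.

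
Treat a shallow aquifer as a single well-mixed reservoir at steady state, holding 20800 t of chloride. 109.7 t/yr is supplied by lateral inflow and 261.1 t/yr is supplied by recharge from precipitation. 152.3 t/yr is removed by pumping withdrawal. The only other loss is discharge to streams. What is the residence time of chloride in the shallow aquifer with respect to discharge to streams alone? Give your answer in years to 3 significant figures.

95.2 yr

At steady state ΣF_in = ΣF_out.
ΣF_in = 109.7 + 261.1 = 370.80 t/yr.
Discharge to streams flux = ΣF_in − (152.3) = 370.80 − 152.3 = 218.5 t/yr.
τ = M / F = 20800 / 218.5 = 95.19 yr.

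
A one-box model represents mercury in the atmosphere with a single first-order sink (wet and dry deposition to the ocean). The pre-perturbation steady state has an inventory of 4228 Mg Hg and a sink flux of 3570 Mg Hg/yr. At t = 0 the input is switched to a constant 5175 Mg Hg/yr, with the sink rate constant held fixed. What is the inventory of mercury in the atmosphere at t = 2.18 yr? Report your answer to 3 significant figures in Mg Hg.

The sink rate constant is k = F₀/M₀ = 3570/4228 = 0.8444 yr⁻¹.
Solving dM/dt = F₁ − kM with M(0) = M₀ gives M(t) = F₁/k + (M₀ − F₁/k)·e^(−kt).
F₁/k = 5175/0.8444 = 6128.8 Mg Hg; kt = 0.8444 × 2.18 = 1.841, e^(−kt) = 0.1587.
M(2.18) = 6128.8 + (4228 − 6128.8) × 0.1587 = 6128.8 − 301.7 = 5827.2 Mg Hg.

5830 Mg Hg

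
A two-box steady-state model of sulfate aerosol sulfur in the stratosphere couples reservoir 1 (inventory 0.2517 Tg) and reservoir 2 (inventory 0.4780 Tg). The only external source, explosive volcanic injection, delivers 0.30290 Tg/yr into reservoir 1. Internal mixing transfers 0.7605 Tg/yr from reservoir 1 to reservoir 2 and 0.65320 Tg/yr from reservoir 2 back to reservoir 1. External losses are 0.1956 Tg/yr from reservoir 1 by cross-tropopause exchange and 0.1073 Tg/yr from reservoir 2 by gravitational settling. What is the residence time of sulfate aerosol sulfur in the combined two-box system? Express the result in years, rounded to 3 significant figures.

2.41 yr

For the system as a whole, the A↔B exchange is internal and contributes nothing to the throughput; only the external sinks remove mass.
M_total = 0.2517 + 0.4780 = 0.72970 Tg.
ΣF_external_out = 0.1956 + 0.1073 = 0.30290 Tg/yr.
τ = M_total / ΣF_ext = 0.72970 / 0.30290 = 2.409 yr.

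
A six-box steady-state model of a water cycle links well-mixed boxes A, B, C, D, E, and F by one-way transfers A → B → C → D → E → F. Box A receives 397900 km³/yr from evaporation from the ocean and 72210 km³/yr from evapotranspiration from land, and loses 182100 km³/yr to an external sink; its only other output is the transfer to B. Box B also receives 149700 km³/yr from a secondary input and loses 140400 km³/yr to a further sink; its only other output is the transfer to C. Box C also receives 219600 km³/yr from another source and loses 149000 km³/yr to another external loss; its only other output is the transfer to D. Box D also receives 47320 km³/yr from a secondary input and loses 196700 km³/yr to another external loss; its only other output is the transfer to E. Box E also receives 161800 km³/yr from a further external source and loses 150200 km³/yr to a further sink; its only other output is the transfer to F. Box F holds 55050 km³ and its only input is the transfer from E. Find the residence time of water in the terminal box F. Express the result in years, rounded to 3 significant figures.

0.239 yr

Box A: F(A→B) = (397900 + 72210) − 182100 = 288010 km³/yr.
Box B: F(B→C) = (288010 + 149700) − 140400 = 297310 km³/yr.
Box C: F(C→D) = (297310 + 219600) − 149000 = 367910 km³/yr.
Box D: F(D→E) = (367910 + 47320) − 196700 = 218530 km³/yr.
Box E: F(E→F) = (218530 + 161800) − 150200 = 230130 km³/yr.
Box F throughput = its input = 230130 km³/yr; τ = 55050 / 230130 = 0.2392 yr.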